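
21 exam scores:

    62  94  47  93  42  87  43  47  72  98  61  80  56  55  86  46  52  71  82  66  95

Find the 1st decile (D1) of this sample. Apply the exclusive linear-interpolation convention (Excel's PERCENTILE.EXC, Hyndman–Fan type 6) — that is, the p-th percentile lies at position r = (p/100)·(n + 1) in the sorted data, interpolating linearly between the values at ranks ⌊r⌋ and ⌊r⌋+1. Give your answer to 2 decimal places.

43.60

Sorted: 42, 43, 46, 47, 47, 52, 55, 56, 61, 62, 66, 71, 72, 80, 82, 86, 87, 93, 94, 95, 98.
n = 21.
r = (10/100)·(21 + 1) = 2.2.
Rank 2 is 43 and rank 3 is 46.
Interpolate: 43 + 0.2·(46 − 43) = 43 + 0.2·3 = 43.6.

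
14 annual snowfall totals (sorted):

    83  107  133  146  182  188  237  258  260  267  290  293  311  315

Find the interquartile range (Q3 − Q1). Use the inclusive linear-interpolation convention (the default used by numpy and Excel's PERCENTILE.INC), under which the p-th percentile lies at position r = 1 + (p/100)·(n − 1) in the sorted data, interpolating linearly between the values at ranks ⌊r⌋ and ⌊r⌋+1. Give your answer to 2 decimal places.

n = 14.
P25: r = 4.25; ranks 4–5 are 146, 182; interpolating gives 155.
P75: r = 10.75; ranks 10–11 are 267, 290; interpolating gives 284.25.
Difference: 284.25 − 155 = 129.25.

129.25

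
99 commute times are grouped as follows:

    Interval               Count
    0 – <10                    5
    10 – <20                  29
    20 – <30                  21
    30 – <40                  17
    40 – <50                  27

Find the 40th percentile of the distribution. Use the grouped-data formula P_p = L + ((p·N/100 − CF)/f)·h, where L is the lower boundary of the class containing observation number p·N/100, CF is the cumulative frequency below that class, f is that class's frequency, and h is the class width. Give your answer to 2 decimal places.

22.67

N = 99; target position k = 40/100 · 99 = 39.6.
Cumulative frequencies: 5, 34, 55, 72, 99.
Observation 39.6 falls in the class 20 – <30.
L = 20, CF = 34, f = 21, h = 10.
P40 = 20 + ((39.6 − 34)/21)·10 = 20 + 2.66667 = 22.6667.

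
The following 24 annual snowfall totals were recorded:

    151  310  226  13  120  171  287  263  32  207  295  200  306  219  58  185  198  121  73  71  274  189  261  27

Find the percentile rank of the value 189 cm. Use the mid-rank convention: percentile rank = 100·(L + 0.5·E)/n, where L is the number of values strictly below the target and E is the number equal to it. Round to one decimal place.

Sorted: 13, 27, 32, 58, 71, 73, 120, 121, 151, 171, 185, 189, 198, 200, 207, 219, 226, 261, 263, 274, 287, 295, 306, 310.
Count below 189: L = 11; count equal: E = 1; n = 24.
Percentile rank = 100·(11 + 0.5·1)/24 = 100·11.5/24 = 47.92.

47.9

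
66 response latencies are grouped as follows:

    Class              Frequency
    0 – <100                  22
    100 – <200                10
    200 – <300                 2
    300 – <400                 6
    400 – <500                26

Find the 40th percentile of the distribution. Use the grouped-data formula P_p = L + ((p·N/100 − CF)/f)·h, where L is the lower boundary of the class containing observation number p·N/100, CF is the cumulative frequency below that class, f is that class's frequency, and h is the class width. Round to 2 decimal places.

144.00

N = 66; target position k = 40/100 · 66 = 26.4.
Cumulative frequencies: 22, 32, 34, 40, 66.
Observation 26.4 falls in the class 100 – <200.
L = 100, CF = 22, f = 10, h = 100.
P40 = 100 + ((26.4 − 22)/10)·100 = 100 + 44 = 144.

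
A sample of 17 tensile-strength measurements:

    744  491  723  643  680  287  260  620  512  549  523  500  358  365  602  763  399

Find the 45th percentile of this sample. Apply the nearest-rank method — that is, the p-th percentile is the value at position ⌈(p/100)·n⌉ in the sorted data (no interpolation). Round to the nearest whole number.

Sorted: 260, 287, 358, 365, 399, 491, 500, 512, 523, 549, 602, 620, 643, 680, 723, 744, 763.
n = 17.
Position = ⌈45/100 · 17⌉ = ⌈7.65⌉ = 8.
The value at rank 8 is 512.

512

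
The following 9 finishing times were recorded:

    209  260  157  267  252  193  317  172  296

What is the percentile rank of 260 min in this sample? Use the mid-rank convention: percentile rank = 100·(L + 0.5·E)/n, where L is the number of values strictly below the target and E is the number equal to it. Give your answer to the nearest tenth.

Sorted: 157, 172, 193, 209, 252, 260, 267, 296, 317.
Count below 260: L = 5; count equal: E = 1; n = 9.
Percentile rank = 100·(5 + 0.5·1)/9 = 100·5.5/9 = 61.11.

61.1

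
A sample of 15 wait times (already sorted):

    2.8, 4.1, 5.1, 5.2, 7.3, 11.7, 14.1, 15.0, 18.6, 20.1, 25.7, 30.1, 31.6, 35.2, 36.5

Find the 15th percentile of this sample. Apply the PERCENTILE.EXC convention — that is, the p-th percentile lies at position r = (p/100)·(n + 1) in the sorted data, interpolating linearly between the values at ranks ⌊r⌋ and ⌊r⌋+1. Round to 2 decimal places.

n = 15.
r = (15/100)·(15 + 1) = 2.4.
Rank 2 is 4.1 and rank 3 is 5.1.
Interpolate: 4.1 + 0.4·(5.1 − 4.1) = 4.1 + 0.4·1 = 4.5.

4.50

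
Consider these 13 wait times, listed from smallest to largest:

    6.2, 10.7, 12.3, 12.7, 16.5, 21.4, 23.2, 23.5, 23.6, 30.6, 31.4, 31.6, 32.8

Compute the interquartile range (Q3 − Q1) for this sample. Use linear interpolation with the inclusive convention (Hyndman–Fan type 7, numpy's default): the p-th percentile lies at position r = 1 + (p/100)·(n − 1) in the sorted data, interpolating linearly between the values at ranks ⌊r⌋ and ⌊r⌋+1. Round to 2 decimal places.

n = 13.
P25: r = 4 (integer) → 12.7.
P75: r = 10 (integer) → 30.6.
Difference: 30.6 − 12.7 = 17.9.

17.90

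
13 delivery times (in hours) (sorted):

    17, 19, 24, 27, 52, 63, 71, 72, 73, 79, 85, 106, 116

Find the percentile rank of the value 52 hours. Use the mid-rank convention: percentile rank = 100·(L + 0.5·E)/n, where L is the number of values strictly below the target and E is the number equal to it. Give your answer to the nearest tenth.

Count below 52: L = 4; count equal: E = 1; n = 13.
Percentile rank = 100·(4 + 0.5·1)/13 = 100·4.5/13 = 34.62.

34.6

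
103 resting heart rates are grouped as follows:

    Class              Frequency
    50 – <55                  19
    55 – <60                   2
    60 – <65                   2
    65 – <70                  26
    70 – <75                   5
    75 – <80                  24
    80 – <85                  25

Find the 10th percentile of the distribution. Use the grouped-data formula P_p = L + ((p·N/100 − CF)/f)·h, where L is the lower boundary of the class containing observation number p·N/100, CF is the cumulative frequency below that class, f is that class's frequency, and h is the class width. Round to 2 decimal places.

N = 103; target position k = 10/100 · 103 = 10.3.
Cumulative frequencies: 19, 21, 23, 49, 54, 78, 103.
Observation 10.3 falls in the class 50 – <55.
L = 50, CF = 0, f = 19, h = 5.
P10 = 50 + ((10.3 − 0)/19)·5 = 50 + 2.71053 = 52.7105.

52.71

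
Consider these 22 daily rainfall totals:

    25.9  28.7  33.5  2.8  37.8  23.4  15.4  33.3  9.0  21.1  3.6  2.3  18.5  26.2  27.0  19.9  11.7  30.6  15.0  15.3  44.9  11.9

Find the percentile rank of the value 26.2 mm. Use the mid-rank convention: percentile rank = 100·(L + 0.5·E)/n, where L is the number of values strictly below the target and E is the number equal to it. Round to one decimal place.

65.9

Sorted: 2.3, 2.8, 3.6, 9.0, 11.7, 11.9, 15.0, 15.3, 15.4, 18.5, 19.9, 21.1, 23.4, 25.9, 26.2, 27.0, 28.7, 30.6, 33.3, 33.5, 37.8, 44.9.
Count below 26.2: L = 14; count equal: E = 1; n = 22.
Percentile rank = 100·(14 + 0.5·1)/22 = 100·14.5/22 = 65.91.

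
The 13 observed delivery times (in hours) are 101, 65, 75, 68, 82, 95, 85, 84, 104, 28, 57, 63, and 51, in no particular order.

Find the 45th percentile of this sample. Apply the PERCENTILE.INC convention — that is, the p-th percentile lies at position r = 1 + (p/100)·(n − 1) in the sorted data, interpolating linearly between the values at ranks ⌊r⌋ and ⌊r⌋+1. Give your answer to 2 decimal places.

Sorted: 28, 51, 57, 63, 65, 68, 75, 82, 84, 85, 95, 101, 104.
n = 13.
r = 1 + (45/100)·(13 − 1) = 1 + 5.4 = 6.4.
Rank 6 is 68 and rank 7 is 75.
Interpolate: 68 + 0.4·(75 − 68) = 68 + 0.4·7 = 70.8.

70.80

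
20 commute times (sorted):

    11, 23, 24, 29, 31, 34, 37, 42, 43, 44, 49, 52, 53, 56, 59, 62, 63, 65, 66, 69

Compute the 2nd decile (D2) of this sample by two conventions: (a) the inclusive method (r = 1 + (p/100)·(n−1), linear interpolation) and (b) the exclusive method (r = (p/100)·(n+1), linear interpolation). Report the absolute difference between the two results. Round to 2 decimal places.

n = 20.
(a) r = 4.8; between ranks 4 (29) and 5 (31): 30.6.
(b) r = 4.2; between ranks 4 (29) and 5 (31): 29.4.
|30.6 − 29.4| = 1.2.

1.20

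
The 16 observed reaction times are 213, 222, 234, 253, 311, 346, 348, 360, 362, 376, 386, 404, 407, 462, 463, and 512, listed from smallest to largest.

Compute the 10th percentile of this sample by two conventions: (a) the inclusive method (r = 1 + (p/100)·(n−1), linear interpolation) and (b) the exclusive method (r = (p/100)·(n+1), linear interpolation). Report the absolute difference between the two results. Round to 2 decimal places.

n = 16.
(a) r = 2.5; between ranks 2 (222) and 3 (234): 228.
(b) r = 1.7; between ranks 1 (213) and 2 (222): 219.3.
|228 − 219.3| = 8.7.

8.70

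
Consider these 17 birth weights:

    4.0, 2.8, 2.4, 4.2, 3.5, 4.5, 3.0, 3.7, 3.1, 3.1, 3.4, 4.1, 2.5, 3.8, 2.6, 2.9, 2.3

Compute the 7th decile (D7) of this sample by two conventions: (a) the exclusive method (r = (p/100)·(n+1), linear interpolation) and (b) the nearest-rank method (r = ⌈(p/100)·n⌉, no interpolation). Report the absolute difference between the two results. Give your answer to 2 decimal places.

0.06

Sorted: 2.3, 2.4, 2.5, 2.6, 2.8, 2.9, 3.0, 3.1, 3.1, 3.4, 3.5, 3.7, 3.8, 4.0, 4.1, 4.2, 4.5.
n = 17.
(a) r = 12.6; between ranks 12 (3.7) and 13 (3.8): 3.76.
(b) the nearest-rank method: rank 12 → 3.7.
|3.76 − 3.7| = 0.06.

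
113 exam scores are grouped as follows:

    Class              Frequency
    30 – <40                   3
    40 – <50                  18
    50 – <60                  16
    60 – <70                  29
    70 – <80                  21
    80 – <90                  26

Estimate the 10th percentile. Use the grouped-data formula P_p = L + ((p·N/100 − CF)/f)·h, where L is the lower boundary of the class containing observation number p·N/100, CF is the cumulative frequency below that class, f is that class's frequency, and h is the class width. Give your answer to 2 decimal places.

44.61

N = 113; target position k = 10/100 · 113 = 11.3.
Cumulative frequencies: 3, 21, 37, 66, 87, 113.
Observation 11.3 falls in the class 40 – <50.
L = 40, CF = 3, f = 18, h = 10.
P10 = 40 + ((11.3 − 3)/18)·10 = 40 + 4.61111 = 44.6111.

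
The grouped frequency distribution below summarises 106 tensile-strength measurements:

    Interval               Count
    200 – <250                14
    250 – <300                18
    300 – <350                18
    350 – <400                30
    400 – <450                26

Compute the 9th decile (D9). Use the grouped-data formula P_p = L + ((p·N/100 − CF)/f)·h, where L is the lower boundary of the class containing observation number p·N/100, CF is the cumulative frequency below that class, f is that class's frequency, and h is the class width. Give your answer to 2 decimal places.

N = 106; target position k = 90/100 · 106 = 95.4.
Cumulative frequencies: 14, 32, 50, 80, 106.
Observation 95.4 falls in the class 400 – <450.
L = 400, CF = 80, f = 26, h = 50.
P90 = 400 + ((95.4 − 80)/26)·50 = 400 + 29.6154 = 429.615.

429.62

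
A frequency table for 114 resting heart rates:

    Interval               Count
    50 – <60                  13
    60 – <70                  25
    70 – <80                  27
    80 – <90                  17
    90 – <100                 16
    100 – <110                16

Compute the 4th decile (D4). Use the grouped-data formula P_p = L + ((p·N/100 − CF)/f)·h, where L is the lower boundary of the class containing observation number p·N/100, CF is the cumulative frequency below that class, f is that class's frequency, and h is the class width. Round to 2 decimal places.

N = 114; target position k = 40/100 · 114 = 45.6.
Cumulative frequencies: 13, 38, 65, 82, 98, 114.
Observation 45.6 falls in the class 70 – <80.
L = 70, CF = 38, f = 27, h = 10.
P40 = 70 + ((45.6 − 38)/27)·10 = 70 + 2.81481 = 72.8148.

72.81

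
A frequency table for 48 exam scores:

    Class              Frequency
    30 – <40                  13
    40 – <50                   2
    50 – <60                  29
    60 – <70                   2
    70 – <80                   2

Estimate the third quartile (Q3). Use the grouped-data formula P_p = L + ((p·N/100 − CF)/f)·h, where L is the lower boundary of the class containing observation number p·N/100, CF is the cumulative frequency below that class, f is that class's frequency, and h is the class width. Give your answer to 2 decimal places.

57.24

N = 48; target position k = 75/100 · 48 = 36.
Cumulative frequencies: 13, 15, 44, 46, 48.
Observation 36 falls in the class 50 – <60.
L = 50, CF = 15, f = 29, h = 10.
P75 = 50 + ((36 − 15)/29)·10 = 50 + 7.24138 = 57.2414.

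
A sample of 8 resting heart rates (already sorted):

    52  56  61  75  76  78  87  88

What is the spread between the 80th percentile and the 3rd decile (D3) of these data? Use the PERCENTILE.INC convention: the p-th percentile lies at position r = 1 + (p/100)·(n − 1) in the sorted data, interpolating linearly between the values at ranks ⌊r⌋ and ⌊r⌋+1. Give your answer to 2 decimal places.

n = 8.
P30: r = 3.1; ranks 3–4 are 61, 75; interpolating gives 62.4.
P80: r = 6.6; ranks 6–7 are 78, 87; interpolating gives 83.4.
Difference: 83.4 − 62.4 = 21.

21.00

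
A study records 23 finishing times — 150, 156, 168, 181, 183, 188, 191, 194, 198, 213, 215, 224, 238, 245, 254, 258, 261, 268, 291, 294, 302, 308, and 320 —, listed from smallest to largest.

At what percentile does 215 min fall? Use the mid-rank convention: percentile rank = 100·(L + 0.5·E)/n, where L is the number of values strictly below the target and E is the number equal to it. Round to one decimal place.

45.7

Count below 215: L = 10; count equal: E = 1; n = 23.
Percentile rank = 100·(10 + 0.5·1)/23 = 100·10.5/23 = 45.65.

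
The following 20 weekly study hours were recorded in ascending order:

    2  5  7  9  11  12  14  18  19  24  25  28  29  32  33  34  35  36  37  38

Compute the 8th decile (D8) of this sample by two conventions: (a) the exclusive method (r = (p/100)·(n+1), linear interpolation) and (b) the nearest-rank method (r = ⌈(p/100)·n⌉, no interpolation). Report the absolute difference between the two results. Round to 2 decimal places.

0.80

n = 20.
(a) r = 16.8; between ranks 16 (34) and 17 (35): 34.8.
(b) the nearest-rank method: rank 16 → 34.
|34.8 − 34| = 0.8.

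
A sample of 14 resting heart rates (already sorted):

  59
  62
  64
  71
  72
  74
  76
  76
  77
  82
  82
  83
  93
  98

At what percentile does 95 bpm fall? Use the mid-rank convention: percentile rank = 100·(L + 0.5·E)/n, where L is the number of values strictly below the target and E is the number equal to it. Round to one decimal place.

Count below 95: L = 13; count equal: E = 0; n = 14.
Percentile rank = 100·(13 + 0.5·0)/14 = 100·13/14 = 92.86.

92.9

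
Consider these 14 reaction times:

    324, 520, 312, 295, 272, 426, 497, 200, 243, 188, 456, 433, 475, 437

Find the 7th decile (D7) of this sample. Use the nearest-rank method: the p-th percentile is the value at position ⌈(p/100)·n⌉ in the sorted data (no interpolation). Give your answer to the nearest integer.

Sorted: 188, 200, 243, 272, 295, 312, 324, 426, 433, 437, 456, 475, 497, 520.
n = 14.
Position = ⌈70/100 · 14⌉ = ⌈9.8⌉ = 10.
The value at rank 10 is 437.

437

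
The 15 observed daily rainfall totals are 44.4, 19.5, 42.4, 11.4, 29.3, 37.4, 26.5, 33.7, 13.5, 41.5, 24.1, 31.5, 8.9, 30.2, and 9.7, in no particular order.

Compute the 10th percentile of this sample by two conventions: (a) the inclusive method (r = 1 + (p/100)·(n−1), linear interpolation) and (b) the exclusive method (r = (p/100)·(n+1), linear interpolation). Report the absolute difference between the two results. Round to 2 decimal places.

1.00

Sorted: 8.9, 9.7, 11.4, 13.5, 19.5, 24.1, 26.5, 29.3, 30.2, 31.5, 33.7, 37.4, 41.5, 42.4, 44.4.
n = 15.
(a) r = 2.4; between ranks 2 (9.7) and 3 (11.4): 10.38.
(b) r = 1.6; between ranks 1 (8.9) and 2 (9.7): 9.38.
|10.38 − 9.38| = 1.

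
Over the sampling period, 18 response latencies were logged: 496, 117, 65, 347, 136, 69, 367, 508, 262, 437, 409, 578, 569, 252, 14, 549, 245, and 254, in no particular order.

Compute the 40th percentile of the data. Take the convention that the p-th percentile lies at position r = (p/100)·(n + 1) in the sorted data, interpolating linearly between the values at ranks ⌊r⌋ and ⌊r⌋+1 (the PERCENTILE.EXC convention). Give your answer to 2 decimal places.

Sorted: 14, 65, 69, 117, 136, 245, 252, 254, 262, 347, 367, 409, 437, 496, 508, 549, 569, 578.
n = 18.
r = (40/100)·(18 + 1) = 7.6.
Rank 7 is 252 and rank 8 is 254.
Interpolate: 252 + 0.6·(254 − 252) = 252 + 0.6·2 = 253.2.

253.20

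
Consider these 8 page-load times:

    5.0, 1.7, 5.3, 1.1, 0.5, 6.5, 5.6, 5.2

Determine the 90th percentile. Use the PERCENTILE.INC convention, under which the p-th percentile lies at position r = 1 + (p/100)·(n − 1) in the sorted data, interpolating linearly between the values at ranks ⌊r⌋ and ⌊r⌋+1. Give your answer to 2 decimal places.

Sorted: 0.5, 1.1, 1.7, 5.0, 5.2, 5.3, 5.6, 6.5.
n = 8.
r = 1 + (90/100)·(8 − 1) = 1 + 6.3 = 7.3.
Rank 7 is 5.6 and rank 8 is 6.5.
Interpolate: 5.6 + 0.3·(6.5 − 5.6) = 5.6 + 0.3·0.9 = 5.87.

5.87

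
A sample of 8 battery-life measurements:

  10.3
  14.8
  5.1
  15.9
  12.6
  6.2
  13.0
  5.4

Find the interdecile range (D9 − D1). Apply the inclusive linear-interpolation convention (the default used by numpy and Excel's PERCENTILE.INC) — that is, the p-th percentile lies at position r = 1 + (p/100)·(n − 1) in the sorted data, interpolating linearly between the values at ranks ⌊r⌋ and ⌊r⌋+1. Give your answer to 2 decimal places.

9.82

Sorted: 5.1, 5.4, 6.2, 10.3, 12.6, 13.0, 14.8, 15.9.
n = 8.
P10: r = 1.7; ranks 1–2 are 5.1, 5.4; interpolating gives 5.31.
P90: r = 7.3; ranks 7–8 are 14.8, 15.9; interpolating gives 15.13.
Difference: 15.13 − 5.31 = 9.82.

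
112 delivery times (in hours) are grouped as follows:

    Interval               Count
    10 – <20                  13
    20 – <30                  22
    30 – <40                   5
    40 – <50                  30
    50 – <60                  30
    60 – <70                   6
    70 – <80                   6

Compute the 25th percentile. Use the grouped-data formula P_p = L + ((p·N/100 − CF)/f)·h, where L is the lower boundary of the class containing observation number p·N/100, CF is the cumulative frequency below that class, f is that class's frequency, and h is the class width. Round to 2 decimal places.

26.82

N = 112; target position k = 25/100 · 112 = 28.
Cumulative frequencies: 13, 35, 40, 70, 100, 106, 112.
Observation 28 falls in the class 20 – <30.
L = 20, CF = 13, f = 22, h = 10.
P25 = 20 + ((28 − 13)/22)·10 = 20 + 6.81818 = 26.8182.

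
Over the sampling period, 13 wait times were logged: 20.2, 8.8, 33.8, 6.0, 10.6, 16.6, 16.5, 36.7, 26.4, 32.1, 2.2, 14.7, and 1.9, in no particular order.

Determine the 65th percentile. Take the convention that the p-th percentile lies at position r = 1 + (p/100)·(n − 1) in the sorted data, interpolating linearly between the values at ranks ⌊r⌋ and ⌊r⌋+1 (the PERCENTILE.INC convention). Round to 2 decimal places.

Sorted: 1.9, 2.2, 6.0, 8.8, 10.6, 14.7, 16.5, 16.6, 20.2, 26.4, 32.1, 33.8, 36.7.
n = 13.
r = 1 + (65/100)·(13 − 1) = 1 + 7.8 = 8.8.
Rank 8 is 16.6 and rank 9 is 20.2.
Interpolate: 16.6 + 0.8·(20.2 − 16.6) = 16.6 + 0.8·3.6 = 19.48.

19.48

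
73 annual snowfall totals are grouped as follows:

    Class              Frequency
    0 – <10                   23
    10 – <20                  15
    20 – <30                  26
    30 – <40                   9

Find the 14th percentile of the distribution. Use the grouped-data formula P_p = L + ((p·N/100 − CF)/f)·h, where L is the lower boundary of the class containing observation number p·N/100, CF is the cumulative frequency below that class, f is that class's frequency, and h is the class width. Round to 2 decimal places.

N = 73; target position k = 14/100 · 73 = 10.22.
Cumulative frequencies: 23, 38, 64, 73.
Observation 10.22 falls in the class 0 – <10.
L = 0, CF = 0, f = 23, h = 10.
P14 = 0 + ((10.22 − 0)/23)·10 = 0 + 4.44348 = 4.44348.

4.44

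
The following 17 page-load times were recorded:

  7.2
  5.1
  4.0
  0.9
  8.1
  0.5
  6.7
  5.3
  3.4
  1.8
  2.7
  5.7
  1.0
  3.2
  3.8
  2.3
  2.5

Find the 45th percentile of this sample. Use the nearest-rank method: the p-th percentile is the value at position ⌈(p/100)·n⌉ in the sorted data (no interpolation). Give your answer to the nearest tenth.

3.2

Sorted: 0.5, 0.9, 1.0, 1.8, 2.3, 2.5, 2.7, 3.2, 3.4, 3.8, 4.0, 5.1, 5.3, 5.7, 6.7, 7.2, 8.1.
n = 17.
Position = ⌈45/100 · 17⌉ = ⌈7.65⌉ = 8.
The value at rank 8 is 3.2.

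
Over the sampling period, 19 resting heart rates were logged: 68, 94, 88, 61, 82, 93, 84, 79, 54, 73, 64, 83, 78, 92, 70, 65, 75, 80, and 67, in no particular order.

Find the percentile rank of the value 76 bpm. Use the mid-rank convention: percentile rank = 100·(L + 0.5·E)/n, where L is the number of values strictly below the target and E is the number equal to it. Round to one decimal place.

47.4

Sorted: 54, 61, 64, 65, 67, 68, 70, 73, 75, 78, 79, 80, 82, 83, 84, 88, 92, 93, 94.
Count below 76: L = 9; count equal: E = 0; n = 19.
Percentile rank = 100·(9 + 0.5·0)/19 = 100·9/19 = 47.37.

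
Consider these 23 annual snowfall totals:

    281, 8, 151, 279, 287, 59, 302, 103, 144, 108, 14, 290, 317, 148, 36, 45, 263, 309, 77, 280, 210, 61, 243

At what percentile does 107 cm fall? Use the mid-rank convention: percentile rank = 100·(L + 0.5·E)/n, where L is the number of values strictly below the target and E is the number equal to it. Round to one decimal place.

34.8

Sorted: 8, 14, 36, 45, 59, 61, 77, 103, 108, 144, 148, 151, 210, 243, 263, 279, 280, 281, 287, 290, 302, 309, 317.
Count below 107: L = 8; count equal: E = 0; n = 23.
Percentile rank = 100·(8 + 0.5·0)/23 = 100·8/23 = 34.78.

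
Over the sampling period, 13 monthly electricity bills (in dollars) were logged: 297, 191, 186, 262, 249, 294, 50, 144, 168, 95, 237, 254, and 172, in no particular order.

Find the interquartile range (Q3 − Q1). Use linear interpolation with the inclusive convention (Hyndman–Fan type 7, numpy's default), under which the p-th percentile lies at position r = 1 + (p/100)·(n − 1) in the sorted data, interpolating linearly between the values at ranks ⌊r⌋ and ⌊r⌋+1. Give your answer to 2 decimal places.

86.00

Sorted: 50, 95, 144, 168, 172, 186, 191, 237, 249, 254, 262, 294, 297.
n = 13.
P25: r = 4 (integer) → 168.
P75: r = 10 (integer) → 254.
Difference: 254 − 168 = 86.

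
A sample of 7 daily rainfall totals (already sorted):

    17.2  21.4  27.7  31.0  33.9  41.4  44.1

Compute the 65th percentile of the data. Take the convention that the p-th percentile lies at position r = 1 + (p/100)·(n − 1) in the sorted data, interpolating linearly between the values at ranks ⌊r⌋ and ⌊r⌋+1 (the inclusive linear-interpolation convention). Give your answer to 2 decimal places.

n = 7.
r = 1 + (65/100)·(7 − 1) = 1 + 3.9 = 4.9.
Rank 4 is 31.0 and rank 5 is 33.9.
Interpolate: 31.0 + 0.9·(33.9 − 31.0) = 31.0 + 0.9·2.9 = 33.61.

33.61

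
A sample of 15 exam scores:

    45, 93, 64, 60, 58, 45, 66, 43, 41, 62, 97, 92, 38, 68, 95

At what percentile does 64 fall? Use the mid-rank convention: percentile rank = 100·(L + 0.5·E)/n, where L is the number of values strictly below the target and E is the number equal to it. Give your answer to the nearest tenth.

56.7

Sorted: 38, 41, 43, 45, 45, 58, 60, 62, 64, 66, 68, 92, 93, 95, 97.
Count below 64: L = 8; count equal: E = 1; n = 15.
Percentile rank = 100·(8 + 0.5·1)/15 = 100·8.5/15 = 56.67.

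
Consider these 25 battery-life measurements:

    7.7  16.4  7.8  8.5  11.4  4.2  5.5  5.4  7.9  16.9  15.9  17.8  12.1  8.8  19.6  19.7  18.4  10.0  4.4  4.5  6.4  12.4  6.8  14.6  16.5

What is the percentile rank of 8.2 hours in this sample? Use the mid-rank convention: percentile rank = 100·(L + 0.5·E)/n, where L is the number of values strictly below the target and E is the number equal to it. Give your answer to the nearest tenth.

Sorted: 4.2, 4.4, 4.5, 5.4, 5.5, 6.4, 6.8, 7.7, 7.8, 7.9, 8.5, 8.8, 10.0, 11.4, 12.1, 12.4, 14.6, 15.9, 16.4, 16.5, 16.9, 17.8, 18.4, 19.6, 19.7.
Count below 8.2: L = 10; count equal: E = 0; n = 25.
Percentile rank = 100·(10 + 0.5·0)/25 = 100·10/25 = 40.

40.0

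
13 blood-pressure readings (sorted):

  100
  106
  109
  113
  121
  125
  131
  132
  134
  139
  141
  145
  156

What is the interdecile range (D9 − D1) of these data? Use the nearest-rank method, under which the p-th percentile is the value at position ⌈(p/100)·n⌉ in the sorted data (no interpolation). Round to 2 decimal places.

n = 13.
P10: rank ⌈10/100·13⌉ = 2 → 106.
P90: rank ⌈90/100·13⌉ = 12 → 145.
Difference: 145 − 106 = 39.

39.00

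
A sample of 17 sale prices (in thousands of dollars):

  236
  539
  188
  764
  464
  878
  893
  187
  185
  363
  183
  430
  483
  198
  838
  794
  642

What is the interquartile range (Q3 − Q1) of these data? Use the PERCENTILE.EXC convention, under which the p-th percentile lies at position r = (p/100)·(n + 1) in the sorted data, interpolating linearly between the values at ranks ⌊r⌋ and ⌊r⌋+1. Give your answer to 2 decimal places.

Sorted: 183, 185, 187, 188, 198, 236, 363, 430, 464, 483, 539, 642, 764, 794, 838, 878, 893.
n = 17.
P25: r = 4.5; ranks 4–5 are 188, 198; interpolating gives 193.
P75: r = 13.5; ranks 13–14 are 764, 794; interpolating gives 779.
Difference: 779 − 193 = 586.

586.00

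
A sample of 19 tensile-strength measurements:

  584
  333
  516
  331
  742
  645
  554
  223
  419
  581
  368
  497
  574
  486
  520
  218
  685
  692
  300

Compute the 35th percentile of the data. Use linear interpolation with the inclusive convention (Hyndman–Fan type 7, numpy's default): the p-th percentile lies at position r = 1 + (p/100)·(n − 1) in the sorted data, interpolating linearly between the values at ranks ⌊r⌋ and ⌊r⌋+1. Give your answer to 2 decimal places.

Sorted: 218, 223, 300, 331, 333, 368, 419, 486, 497, 516, 520, 554, 574, 581, 584, 645, 685, 692, 742.
n = 19.
r = 1 + (35/100)·(19 − 1) = 1 + 6.3 = 7.3.
Rank 7 is 419 and rank 8 is 486.
Interpolate: 419 + 0.3·(486 − 419) = 419 + 0.3·67 = 439.1.

439.10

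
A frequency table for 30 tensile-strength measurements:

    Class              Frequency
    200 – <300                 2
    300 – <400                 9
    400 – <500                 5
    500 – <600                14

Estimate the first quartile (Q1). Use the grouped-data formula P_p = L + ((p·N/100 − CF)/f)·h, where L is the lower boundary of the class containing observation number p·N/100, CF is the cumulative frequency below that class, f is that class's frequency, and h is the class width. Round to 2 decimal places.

361.11

N = 30; target position k = 25/100 · 30 = 7.5.
Cumulative frequencies: 2, 11, 16, 30.
Observation 7.5 falls in the class 300 – <400.
L = 300, CF = 2, f = 9, h = 100.
P25 = 300 + ((7.5 − 2)/9)·100 = 300 + 61.1111 = 361.111.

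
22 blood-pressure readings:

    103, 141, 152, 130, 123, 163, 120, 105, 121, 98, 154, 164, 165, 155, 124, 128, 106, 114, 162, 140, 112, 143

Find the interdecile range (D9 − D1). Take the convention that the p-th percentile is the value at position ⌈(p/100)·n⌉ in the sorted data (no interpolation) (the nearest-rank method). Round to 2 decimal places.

Sorted: 98, 103, 105, 106, 112, 114, 120, 121, 123, 124, 128, 130, 140, 141, 143, 152, 154, 155, 162, 163, 164, 165.
n = 22.
P10: rank ⌈10/100·22⌉ = 3 → 105.
P90: rank ⌈90/100·22⌉ = 20 → 163.
Difference: 163 − 105 = 58.

58.00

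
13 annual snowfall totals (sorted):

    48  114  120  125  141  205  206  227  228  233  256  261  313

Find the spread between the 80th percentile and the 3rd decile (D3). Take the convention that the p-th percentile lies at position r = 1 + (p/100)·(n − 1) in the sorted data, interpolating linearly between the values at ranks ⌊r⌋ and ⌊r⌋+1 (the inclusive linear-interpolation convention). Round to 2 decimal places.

n = 13.
P30: r = 4.6; ranks 4–5 are 125, 141; interpolating gives 134.6.
P80: r = 10.6; ranks 10–11 are 233, 256; interpolating gives 246.8.
Difference: 246.8 − 134.6 = 112.2.

112.20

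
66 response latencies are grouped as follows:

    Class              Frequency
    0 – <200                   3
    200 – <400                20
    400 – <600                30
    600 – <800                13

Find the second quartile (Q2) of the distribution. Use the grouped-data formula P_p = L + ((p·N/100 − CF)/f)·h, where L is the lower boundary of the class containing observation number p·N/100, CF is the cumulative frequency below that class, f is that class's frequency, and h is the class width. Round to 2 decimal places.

466.67

N = 66; target position k = 50/100 · 66 = 33.
Cumulative frequencies: 3, 23, 53, 66.
Observation 33 falls in the class 400 – <600.
L = 400, CF = 23, f = 30, h = 200.
P50 = 400 + ((33 − 23)/30)·200 = 400 + 66.6667 = 466.667.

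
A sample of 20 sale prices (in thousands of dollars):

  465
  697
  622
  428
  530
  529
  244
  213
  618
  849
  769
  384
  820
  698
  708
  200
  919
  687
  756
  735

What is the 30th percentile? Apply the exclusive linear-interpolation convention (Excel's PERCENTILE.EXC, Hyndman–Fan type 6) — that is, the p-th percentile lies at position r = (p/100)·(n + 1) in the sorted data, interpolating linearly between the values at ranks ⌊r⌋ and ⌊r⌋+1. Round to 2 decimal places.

484.20

Sorted: 200, 213, 244, 384, 428, 465, 529, 530, 618, 622, 687, 697, 698, 708, 735, 756, 769, 820, 849, 919.
n = 20.
r = (30/100)·(20 + 1) = 6.3.
Rank 6 is 465 and rank 7 is 529.
Interpolate: 465 + 0.3·(529 − 465) = 465 + 0.3·64 = 484.2.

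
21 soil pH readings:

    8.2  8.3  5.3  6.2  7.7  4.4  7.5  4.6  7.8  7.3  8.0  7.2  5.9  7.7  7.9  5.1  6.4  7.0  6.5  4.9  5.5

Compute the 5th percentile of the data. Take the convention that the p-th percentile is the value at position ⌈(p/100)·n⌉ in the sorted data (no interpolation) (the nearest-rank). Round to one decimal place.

4.6

Sorted: 4.4, 4.6, 4.9, 5.1, 5.3, 5.5, 5.9, 6.2, 6.4, 6.5, 7.0, 7.2, 7.3, 7.5, 7.7, 7.7, 7.8, 7.9, 8.0, 8.2, 8.3.
n = 21.
Position = ⌈5/100 · 21⌉ = ⌈1.05⌉ = 2.
The value at rank 2 is 4.6.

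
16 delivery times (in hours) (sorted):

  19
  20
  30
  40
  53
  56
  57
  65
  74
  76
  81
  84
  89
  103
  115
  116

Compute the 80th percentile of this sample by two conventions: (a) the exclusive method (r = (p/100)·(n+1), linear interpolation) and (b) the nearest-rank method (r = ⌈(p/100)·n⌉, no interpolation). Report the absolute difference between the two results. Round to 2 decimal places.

n = 16.
(a) r = 13.6; between ranks 13 (89) and 14 (103): 97.4.
(b) the nearest-rank method: rank 13 → 89.
|97.4 − 89| = 8.4.

8.40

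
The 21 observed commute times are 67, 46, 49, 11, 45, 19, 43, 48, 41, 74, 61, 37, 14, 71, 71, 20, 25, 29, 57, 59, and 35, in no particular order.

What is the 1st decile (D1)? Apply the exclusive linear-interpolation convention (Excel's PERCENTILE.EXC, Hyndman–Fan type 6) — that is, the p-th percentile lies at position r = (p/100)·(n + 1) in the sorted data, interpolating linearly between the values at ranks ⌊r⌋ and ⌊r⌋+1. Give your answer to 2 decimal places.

15.00

Sorted: 11, 14, 19, 20, 25, 29, 35, 37, 41, 43, 45, 46, 48, 49, 57, 59, 61, 67, 71, 71, 74.
n = 21.
r = (10/100)·(21 + 1) = 2.2.
Rank 2 is 14 and rank 3 is 19.
Interpolate: 14 + 0.2·(19 − 14) = 14 + 0.2·5 = 15.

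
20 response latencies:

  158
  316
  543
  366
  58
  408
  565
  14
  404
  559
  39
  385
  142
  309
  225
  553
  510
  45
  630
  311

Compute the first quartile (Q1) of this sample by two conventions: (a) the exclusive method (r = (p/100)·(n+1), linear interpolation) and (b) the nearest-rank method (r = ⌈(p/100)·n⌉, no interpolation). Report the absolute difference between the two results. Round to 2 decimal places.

Sorted: 14, 39, 45, 58, 142, 158, 225, 309, 311, 316, 366, 385, 404, 408, 510, 543, 553, 559, 565, 630.
n = 20.
(a) r = 5.25; between ranks 5 (142) and 6 (158): 146.
(b) the nearest-rank method: rank 5 → 142.
|146 − 142| = 4.

4.00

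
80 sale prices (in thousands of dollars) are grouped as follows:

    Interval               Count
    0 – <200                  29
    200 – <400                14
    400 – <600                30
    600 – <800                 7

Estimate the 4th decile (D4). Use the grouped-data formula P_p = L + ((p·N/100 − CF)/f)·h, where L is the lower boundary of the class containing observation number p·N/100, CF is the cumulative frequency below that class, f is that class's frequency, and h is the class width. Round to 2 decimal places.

242.86

N = 80; target position k = 40/100 · 80 = 32.
Cumulative frequencies: 29, 43, 73, 80.
Observation 32 falls in the class 200 – <400.
L = 200, CF = 29, f = 14, h = 200.
P40 = 200 + ((32 − 29)/14)·200 = 200 + 42.8571 = 242.857.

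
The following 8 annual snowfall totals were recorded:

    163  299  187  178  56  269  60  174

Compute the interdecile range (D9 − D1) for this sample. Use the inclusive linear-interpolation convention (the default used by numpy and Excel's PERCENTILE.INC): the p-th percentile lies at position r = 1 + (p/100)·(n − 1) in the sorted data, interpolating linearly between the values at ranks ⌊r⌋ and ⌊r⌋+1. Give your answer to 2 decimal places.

Sorted: 56, 60, 163, 174, 178, 187, 269, 299.
n = 8.
P10: r = 1.7; ranks 1–2 are 56, 60; interpolating gives 58.8.
P90: r = 7.3; ranks 7–8 are 269, 299; interpolating gives 278.
Difference: 278 − 58.8 = 219.2.

219.20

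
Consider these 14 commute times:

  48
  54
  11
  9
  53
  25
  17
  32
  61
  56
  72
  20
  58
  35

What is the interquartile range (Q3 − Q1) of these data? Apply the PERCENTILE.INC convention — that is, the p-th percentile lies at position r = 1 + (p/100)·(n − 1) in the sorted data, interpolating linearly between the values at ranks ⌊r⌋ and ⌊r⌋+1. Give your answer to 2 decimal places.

Sorted: 9, 11, 17, 20, 25, 32, 35, 48, 53, 54, 56, 58, 61, 72.
n = 14.
P25: r = 4.25; ranks 4–5 are 20, 25; interpolating gives 21.25.
P75: r = 10.75; ranks 10–11 are 54, 56; interpolating gives 55.5.
Difference: 55.5 − 21.25 = 34.25.

34.25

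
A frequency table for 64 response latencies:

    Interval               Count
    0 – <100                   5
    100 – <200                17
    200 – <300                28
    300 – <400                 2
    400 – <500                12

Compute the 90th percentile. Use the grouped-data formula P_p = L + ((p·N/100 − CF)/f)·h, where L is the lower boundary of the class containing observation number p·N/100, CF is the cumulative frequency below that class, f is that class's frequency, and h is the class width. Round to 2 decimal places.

N = 64; target position k = 90/100 · 64 = 57.6.
Cumulative frequencies: 5, 22, 50, 52, 64.
Observation 57.6 falls in the class 400 – <500.
L = 400, CF = 52, f = 12, h = 100.
P90 = 400 + ((57.6 − 52)/12)·100 = 400 + 46.6667 = 446.667.

446.67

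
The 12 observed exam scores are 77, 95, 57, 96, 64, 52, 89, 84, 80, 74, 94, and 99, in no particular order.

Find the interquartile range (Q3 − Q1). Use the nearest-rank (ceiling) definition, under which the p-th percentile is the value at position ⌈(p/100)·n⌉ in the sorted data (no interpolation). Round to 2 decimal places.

Sorted: 52, 57, 64, 74, 77, 80, 84, 89, 94, 95, 96, 99.
n = 12.
P25: rank ⌈25/100·12⌉ = 3 → 64.
P75: rank ⌈75/100·12⌉ = 9 → 94.
Difference: 94 − 64 = 30.

30.00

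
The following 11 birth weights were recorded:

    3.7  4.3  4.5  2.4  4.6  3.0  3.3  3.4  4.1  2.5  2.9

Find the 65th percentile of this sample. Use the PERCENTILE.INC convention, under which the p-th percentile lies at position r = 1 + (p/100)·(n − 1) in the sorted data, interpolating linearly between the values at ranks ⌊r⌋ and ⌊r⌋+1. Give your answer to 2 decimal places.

Sorted: 2.4, 2.5, 2.9, 3.0, 3.3, 3.4, 3.7, 4.1, 4.3, 4.5, 4.6.
n = 11.
r = 1 + (65/100)·(11 − 1) = 1 + 6.5 = 7.5.
Rank 7 is 3.7 and rank 8 is 4.1.
Interpolate: 3.7 + 0.5·(4.1 − 3.7) = 3.7 + 0.5·0.4 = 3.9.

3.90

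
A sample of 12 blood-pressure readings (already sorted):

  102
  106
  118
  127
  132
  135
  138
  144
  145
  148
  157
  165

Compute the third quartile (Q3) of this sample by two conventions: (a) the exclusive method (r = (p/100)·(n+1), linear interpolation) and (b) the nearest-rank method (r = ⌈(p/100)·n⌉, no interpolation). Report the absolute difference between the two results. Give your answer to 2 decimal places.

2.25

n = 12.
(a) r = 9.75; between ranks 9 (145) and 10 (148): 147.25.
(b) the nearest-rank method: rank 9 → 145.
|147.25 − 145| = 2.25.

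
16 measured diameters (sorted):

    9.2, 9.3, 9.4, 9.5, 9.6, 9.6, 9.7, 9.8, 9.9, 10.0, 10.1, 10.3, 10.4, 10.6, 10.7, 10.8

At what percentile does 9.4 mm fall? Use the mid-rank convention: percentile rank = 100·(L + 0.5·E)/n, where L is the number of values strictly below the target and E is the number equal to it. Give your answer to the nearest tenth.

Count below 9.4: L = 2; count equal: E = 1; n = 16.
Percentile rank = 100·(2 + 0.5·1)/16 = 100·2.5/16 = 15.62.

15.6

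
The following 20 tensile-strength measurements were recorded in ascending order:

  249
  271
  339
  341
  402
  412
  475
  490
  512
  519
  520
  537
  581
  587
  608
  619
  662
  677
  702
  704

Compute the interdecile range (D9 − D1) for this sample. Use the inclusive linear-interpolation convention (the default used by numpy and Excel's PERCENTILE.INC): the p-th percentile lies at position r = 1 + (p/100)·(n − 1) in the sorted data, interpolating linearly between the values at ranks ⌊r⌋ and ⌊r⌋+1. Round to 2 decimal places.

347.30

n = 20.
P10: r = 2.9; ranks 2–3 are 271, 339; interpolating gives 332.2.
P90: r = 18.1; ranks 18–19 are 677, 702; interpolating gives 679.5.
Difference: 679.5 − 332.2 = 347.3.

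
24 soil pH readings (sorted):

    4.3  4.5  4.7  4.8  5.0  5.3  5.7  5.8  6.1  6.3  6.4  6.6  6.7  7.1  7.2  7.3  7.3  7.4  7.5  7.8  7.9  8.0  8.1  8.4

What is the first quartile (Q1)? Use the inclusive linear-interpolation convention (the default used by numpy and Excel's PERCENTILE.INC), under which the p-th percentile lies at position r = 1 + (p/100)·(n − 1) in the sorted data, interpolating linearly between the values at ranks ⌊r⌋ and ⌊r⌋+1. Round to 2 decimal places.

5.60

n = 24.
r = 1 + (25/100)·(24 − 1) = 1 + 5.75 = 6.75.
Rank 6 is 5.3 and rank 7 is 5.7.
Interpolate: 5.3 + 0.75·(5.7 − 5.3) = 5.3 + 0.75·0.4 = 5.6.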